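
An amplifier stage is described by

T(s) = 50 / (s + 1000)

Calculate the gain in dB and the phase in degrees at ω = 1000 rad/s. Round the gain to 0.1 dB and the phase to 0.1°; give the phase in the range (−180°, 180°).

Substitute s = j1000:
Numerator: 50 = 50 + j0
Denominator: (j1000) + 1000 = 1000 + j1000
|N| = √(50² + 0²) ≈ 50, ∠N ≈ 0.00°
|D| = √(1000² + 1000²) ≈ 1414.2, ∠D ≈ 45.00°
|T| = 50 / 1414.2 ≈ 0.035356
Gain = 20 log₁₀(0.035356) ≈ -29.03 dB
∠T = 0.00° − 45.00° = -45.00°

-29.0 dB, -45.0°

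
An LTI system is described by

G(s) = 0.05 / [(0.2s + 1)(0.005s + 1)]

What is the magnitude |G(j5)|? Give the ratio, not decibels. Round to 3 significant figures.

At ω = 5 rad/s:
pole (1 + j5·0.2) = 1 + j1 → |·| ≈ 1.4142, ∠ ≈ 45.00°
pole (1 + j5·0.005) = 1 + j0.025 → |·| ≈ 1.0003, ∠ ≈ 1.43°
|G| = 0.05 · 1 / (1.4142 · 1.0003) ≈ 0.035345

0.0353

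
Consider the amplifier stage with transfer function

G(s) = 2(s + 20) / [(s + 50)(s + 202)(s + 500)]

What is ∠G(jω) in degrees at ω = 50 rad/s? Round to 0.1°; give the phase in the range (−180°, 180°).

3.6°

At s = jω = j50:
zero (s+20): 20 + j50 → |·| = √(20²+50²) = √2900 ≈ 53.852, ∠ = arctan(50/20) ≈ 68.20°
pole (s+50): 50 + j50 → |·| = √(50²+50²) = √5000 ≈ 70.711, ∠ = arctan(50/50) ≈ 45.00°
pole (s+202): 202 + j50 → |·| = √(202²+50²) = √43304 ≈ 208.1, ∠ = arctan(50/202) ≈ 13.90°
pole (s+500): 500 + j50 → |·| = √(500²+50²) = √252500 ≈ 502.49, ∠ = arctan(50/500) ≈ 5.71°
∠G = 68.20° − 64.61° = 3.59°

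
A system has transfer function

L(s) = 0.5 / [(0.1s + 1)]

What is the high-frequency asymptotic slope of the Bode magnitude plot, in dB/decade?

-20 dB/decade

Each pole contributes −20 dB/decade at high frequency; each zero contributes +20 dB/decade.
Net: 0 zero(s) − 1 pole(s) → -20 dB/decade.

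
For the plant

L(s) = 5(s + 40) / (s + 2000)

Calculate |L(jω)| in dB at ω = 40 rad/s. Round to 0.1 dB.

At s = jω = j40:
zero (s+40): 40 + j40 → |·| = √(40²+40²) = √3200 ≈ 56.569, ∠ = arctan(40/40) ≈ 45.00°
pole (s+2000): 2000 + j40 → |·| = √(2000²+40²) = √4001600 ≈ 2000.4, ∠ = arctan(40/2000) ≈ 1.15°
|L| = 5 · 56.569 / 2000.4 ≈ 0.14139
Gain = 20 log₁₀(0.14139) ≈ -16.99 dB

-17.0 dB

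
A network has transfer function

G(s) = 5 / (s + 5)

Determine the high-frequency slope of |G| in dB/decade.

-20 dB/decade

Each pole contributes −20 dB/decade at high frequency; each zero contributes +20 dB/decade.
Net: 0 zero(s) − 1 pole(s) → -20 dB/decade.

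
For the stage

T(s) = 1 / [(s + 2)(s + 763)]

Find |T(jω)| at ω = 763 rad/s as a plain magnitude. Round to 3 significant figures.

1.21e-06

At s = jω = j763:
pole (s+2): 2 + j763 → |·| = √(2²+763²) = √582173 ≈ 763, ∠ = arctan(763/2) ≈ 89.85°
pole (s+763): 763 + j763 → |·| = √(763²+763²) = √1164338 ≈ 1079, ∠ = arctan(763/763) ≈ 45.00°
|T| = 1 / 8.2328e+05 ≈ 1.2147e-06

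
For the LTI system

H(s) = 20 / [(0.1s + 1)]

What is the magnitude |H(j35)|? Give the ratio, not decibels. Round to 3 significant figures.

5.49

At ω = 35 rad/s:
pole (1 + j35·0.1) = 1 + j3.5 → |·| ≈ 3.6401, ∠ ≈ 74.05°
|H| = 20 · 1 / (3.6401) ≈ 5.4944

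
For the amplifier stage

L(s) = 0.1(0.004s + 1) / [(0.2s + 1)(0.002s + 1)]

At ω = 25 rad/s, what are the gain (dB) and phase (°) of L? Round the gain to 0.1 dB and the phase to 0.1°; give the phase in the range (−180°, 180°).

-34.1 dB, -75.8°

At ω = 25 rad/s:
zero (1 + j25·0.004) = 1 + j0.1 → |·| ≈ 1.005, ∠ ≈ 5.71°
pole (1 + j25·0.2) = 1 + j5 → |·| ≈ 5.099, ∠ ≈ 78.69°
pole (1 + j25·0.002) = 1 + j0.05 → |·| ≈ 1.0012, ∠ ≈ 2.86°
|L| = 0.1 · 1.005 / (5.099 · 1.0012) ≈ 0.019686
Gain = 20 log₁₀(0.019686) ≈ -34.12 dB
∠L = (5.71°) − (78.69° + 2.86°) = -75.84°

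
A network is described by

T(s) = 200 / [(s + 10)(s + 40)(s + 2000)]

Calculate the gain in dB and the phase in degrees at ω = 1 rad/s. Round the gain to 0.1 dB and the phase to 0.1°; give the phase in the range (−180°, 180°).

At s = jω = j1:
pole (s+10): 10 + j1 → |·| = √(10²+1²) = √101 ≈ 10.05, ∠ = arctan(1/10) ≈ 5.71°
pole (s+40): 40 + j1 → |·| = √(40²+1²) = √1601 ≈ 40.012, ∠ = arctan(1/40) ≈ 1.43°
pole (s+2000): 2000 + j1 → |·| = √(2000²+1²) = √4000001 ≈ 2000, ∠ = arctan(1/2000) ≈ 0.03°
|T| = 200 / 8.0424e+05 ≈ 0.00024868
Gain = 20 log₁₀(0.00024868) ≈ -72.09 dB
∠T = 0.00° − 7.17° = -7.17°

-72.1 dB, -7.2°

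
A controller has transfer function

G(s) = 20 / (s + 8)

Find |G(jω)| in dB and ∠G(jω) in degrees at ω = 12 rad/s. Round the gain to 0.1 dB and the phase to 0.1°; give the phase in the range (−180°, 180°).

2.8 dB, -56.3°

Substitute s = j12:
Numerator: 20 = 20 + j0
Denominator: (j12) + 8 = 8 + j12
|N| = √(20² + 0²) ≈ 20, ∠N ≈ 0.00°
|D| = √(8² + 12²) ≈ 14.422, ∠D ≈ 56.31°
|G| = 20 / 14.422 ≈ 1.3868
Gain = 20 log₁₀(1.3868) ≈ 2.84 dB
∠G = 0.00° − 56.31° = -56.31°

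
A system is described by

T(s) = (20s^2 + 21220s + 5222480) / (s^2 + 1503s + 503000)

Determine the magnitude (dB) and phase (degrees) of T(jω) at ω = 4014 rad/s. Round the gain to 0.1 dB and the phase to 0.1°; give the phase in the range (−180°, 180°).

25.9 dB, 6.1°

Substitute s = j4014:
Numerator: 20(j4014)^2 + 21220(j4014) + 5222480 = -317021440 + j85177080
Denominator: (j4014)^2 + 1503(j4014) + 503000 = -15609196 + j6033042
|N| = √(317021440² + 85177080²) ≈ 3.2826e+08, ∠N ≈ 164.96°
|D| = √(15609196² + 6033042²) ≈ 1.6735e+07, ∠D ≈ 158.87°
|T| = 3.2826e+08 / 1.6735e+07 ≈ 19.615
Gain = 20 log₁₀(19.615) ≈ 25.85 dB
∠T = 164.96° − 158.87° = 6.09°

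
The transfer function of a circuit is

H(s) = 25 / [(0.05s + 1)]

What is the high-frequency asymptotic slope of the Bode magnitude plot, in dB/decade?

-20 dB/decade

Each pole contributes −20 dB/decade at high frequency; each zero contributes +20 dB/decade.
Net: 0 zero(s) − 1 pole(s) → -20 dB/decade.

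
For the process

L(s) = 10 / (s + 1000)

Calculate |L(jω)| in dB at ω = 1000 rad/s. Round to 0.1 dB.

Substitute s = j1000:
Numerator: 10 = 10 + j0
Denominator: (j1000) + 1000 = 1000 + j1000
|N| = √(10² + 0²) ≈ 10, ∠N ≈ 0.00°
|D| = √(1000² + 1000²) ≈ 1414.2, ∠D ≈ 45.00°
|L| = 10 / 1414.2 ≈ 0.0070711
Gain = 20 log₁₀(0.0070711) ≈ -43.01 dB

-43.0 dB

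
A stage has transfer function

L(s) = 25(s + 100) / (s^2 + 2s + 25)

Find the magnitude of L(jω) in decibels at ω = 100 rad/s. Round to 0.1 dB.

-9.0 dB

At s = jω = j100:
zero (s+100): 100 + j100 → |·| = √(100²+100²) = √20000 ≈ 141.42, ∠ = arctan(100/100) ≈ 45.00°
quadratic: (j100)² + 2·j100 + 25 = -9975 + j200 → |·| ≈ 9977, ∠ ≈ 178.85°
|L| = 25 · 141.42 / 9977 ≈ 0.35437
Gain = 20 log₁₀(0.35437) ≈ -9.01 dB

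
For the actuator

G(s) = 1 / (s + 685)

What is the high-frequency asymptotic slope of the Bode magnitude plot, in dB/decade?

Each pole contributes −20 dB/decade at high frequency; each zero contributes +20 dB/decade.
Net: 0 zero(s) − 1 pole(s) → -20 dB/decade.

-20 dB/decade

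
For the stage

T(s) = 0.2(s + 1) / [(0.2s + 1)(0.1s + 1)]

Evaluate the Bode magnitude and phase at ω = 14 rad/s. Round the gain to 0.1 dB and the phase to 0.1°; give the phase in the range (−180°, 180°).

-5.2 dB, -38.9°

At ω = 14 rad/s:
zero (1 + j14·1) = 1 + j14 → |·| ≈ 14.036, ∠ ≈ 85.91°
pole (1 + j14·0.2) = 1 + j2.8 → |·| ≈ 2.9732, ∠ ≈ 70.35°
pole (1 + j14·0.1) = 1 + j1.4 → |·| ≈ 1.7205, ∠ ≈ 54.46°
|T| = 0.2 · 14.036 / (2.9732 · 1.7205) ≈ 0.54878
Gain = 20 log₁₀(0.54878) ≈ -5.21 dB
∠T = (85.91°) − (70.35° + 54.46°) = -38.90°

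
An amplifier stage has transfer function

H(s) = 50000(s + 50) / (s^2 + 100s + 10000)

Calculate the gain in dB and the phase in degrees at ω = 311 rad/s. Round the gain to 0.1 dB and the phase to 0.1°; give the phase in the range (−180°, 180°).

At s = jω = j311:
zero (s+50): 50 + j311 → |·| = √(50²+311²) = √99221 ≈ 314.99, ∠ = arctan(311/50) ≈ 80.87°
quadratic: (j311)² + 100·j311 + 10000 = -86721 + j31100 → |·| ≈ 92129, ∠ ≈ 160.27°
|H| = 50000 · 314.99 / 92129 ≈ 170.95
Gain = 20 log₁₀(170.95) ≈ 44.66 dB
∠H = 80.87° − 160.27° = -79.40°

44.7 dB, -79.4°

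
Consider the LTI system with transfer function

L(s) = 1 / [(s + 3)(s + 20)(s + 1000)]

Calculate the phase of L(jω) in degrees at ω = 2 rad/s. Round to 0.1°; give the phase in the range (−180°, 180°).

-39.5°

At s = jω = j2:
pole (s+3): 3 + j2 → |·| = √(3²+2²) = √13 ≈ 3.6056, ∠ = arctan(2/3) ≈ 33.69°
pole (s+20): 20 + j2 → |·| = √(20²+2²) = √404 ≈ 20.1, ∠ = arctan(2/20) ≈ 5.71°
pole (s+1000): 1000 + j2 → |·| = √(1000²+2²) = √1000004 ≈ 1000, ∠ = arctan(2/1000) ≈ 0.11°
∠L = 0.00° − 39.51° = -39.51°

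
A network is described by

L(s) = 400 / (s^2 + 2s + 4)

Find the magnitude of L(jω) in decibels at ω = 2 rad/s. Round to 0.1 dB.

At s = jω = j2:
quadratic: (j2)² + 2·j2 + 4 = 0 + j4 → |·| ≈ 4, ∠ ≈ 90.00°
|L| = 400 / 4 ≈ 100
Gain = 20 log₁₀(100) ≈ 40.00 dB

40.0 dB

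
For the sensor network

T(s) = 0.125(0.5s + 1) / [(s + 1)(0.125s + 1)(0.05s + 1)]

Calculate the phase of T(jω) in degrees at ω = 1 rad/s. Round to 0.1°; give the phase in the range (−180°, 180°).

At ω = 1 rad/s:
zero (1 + j1·0.5) = 1 + j0.5 → |·| ≈ 1.118, ∠ ≈ 26.57°
pole (1 + j1·1) = 1 + j1 → |·| ≈ 1.4142, ∠ ≈ 45.00°
pole (1 + j1·0.125) = 1 + j0.125 → |·| ≈ 1.0078, ∠ ≈ 7.13°
pole (1 + j1·0.05) = 1 + j0.05 → |·| ≈ 1.0012, ∠ ≈ 2.86°
∠T = (26.57°) − (45.00° + 7.13° + 2.86°) = -28.42°

-28.4°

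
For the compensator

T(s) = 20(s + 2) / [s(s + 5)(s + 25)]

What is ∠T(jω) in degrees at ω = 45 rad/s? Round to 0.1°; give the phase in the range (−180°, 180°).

-147.2°

At s = jω = j45:
zero (s+2): 2 + j45 → |·| = √(2²+45²) = √2029 ≈ 45.044, ∠ = arctan(45/2) ≈ 87.46°
pole (s+5): 5 + j45 → |·| = √(5²+45²) = √2050 ≈ 45.277, ∠ = arctan(45/5) ≈ 83.66°
pole (s+25): 25 + j45 → |·| = √(25²+45²) = √2650 ≈ 51.478, ∠ = arctan(45/25) ≈ 60.95°
pole at origin: |s| = 45, ∠ = 90.00° (in denominator)
∠T = 87.46° − 234.61° = -147.15°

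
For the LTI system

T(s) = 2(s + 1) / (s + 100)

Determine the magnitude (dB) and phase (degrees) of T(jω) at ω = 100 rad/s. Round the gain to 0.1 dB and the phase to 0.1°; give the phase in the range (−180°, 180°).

3.0 dB, 44.4°

At s = jω = j100:
zero (s+1): 1 + j100 → |·| = √(1²+100²) = √10001 ≈ 100, ∠ = arctan(100/1) ≈ 89.43°
pole (s+100): 100 + j100 → |·| = √(100²+100²) = √20000 ≈ 141.42, ∠ = arctan(100/100) ≈ 45.00°
|T| = 2 · 100 / 141.42 ≈ 1.4142
Gain = 20 log₁₀(1.4142) ≈ 3.01 dB
∠T = 89.43° − 45.00° = 44.43°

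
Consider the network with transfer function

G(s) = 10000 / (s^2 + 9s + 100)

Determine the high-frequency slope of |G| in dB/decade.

-40 dB/decade

Each pole contributes −20 dB/decade at high frequency; each zero contributes +20 dB/decade.
Net: 0 zero(s) − 2 pole(s) → -40 dB/decade.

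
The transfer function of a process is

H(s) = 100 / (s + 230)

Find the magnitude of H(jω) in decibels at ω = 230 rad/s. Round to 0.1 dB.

-10.2 dB

Substitute s = j230:
Numerator: 100 = 100 + j0
Denominator: (j230) + 230 = 230 + j230
|N| = √(100² + 0²) ≈ 100, ∠N ≈ 0.00°
|D| = √(230² + 230²) ≈ 325.27, ∠D ≈ 45.00°
|H| = 100 / 325.27 ≈ 0.30744
Gain = 20 log₁₀(0.30744) ≈ -10.24 dB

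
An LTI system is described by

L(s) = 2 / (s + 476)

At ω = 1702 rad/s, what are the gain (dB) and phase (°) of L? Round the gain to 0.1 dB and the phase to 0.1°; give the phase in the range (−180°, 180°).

-58.9 dB, -74.4°

Substitute s = j1702:
Numerator: 2 = 2 + j0
Denominator: (j1702) + 476 = 476 + j1702
|N| = √(2² + 0²) ≈ 2, ∠N ≈ 0.00°
|D| = √(476² + 1702²) ≈ 1767.3, ∠D ≈ 74.38°
|L| = 2 / 1767.3 ≈ 0.0011317
Gain = 20 log₁₀(0.0011317) ≈ -58.93 dB
∠L = 0.00° − 74.38° = -74.38°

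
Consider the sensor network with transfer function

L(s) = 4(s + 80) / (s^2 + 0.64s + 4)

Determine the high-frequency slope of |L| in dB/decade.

-20 dB/decade

Each pole contributes −20 dB/decade at high frequency; each zero contributes +20 dB/decade.
Net: 1 zero(s) − 2 pole(s) → -20 dB/decade.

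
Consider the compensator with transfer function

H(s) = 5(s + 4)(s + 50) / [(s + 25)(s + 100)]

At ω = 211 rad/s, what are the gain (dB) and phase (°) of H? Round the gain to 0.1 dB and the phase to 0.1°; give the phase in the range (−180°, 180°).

13.3 dB, 17.7°

At s = jω = j211:
zero (s+4): 4 + j211 → |·| = √(4²+211²) = √44537 ≈ 211.04, ∠ = arctan(211/4) ≈ 88.91°
zero (s+50): 50 + j211 → |·| = √(50²+211²) = √47021 ≈ 216.84, ∠ = arctan(211/50) ≈ 76.67°
pole (s+25): 25 + j211 → |·| = √(25²+211²) = √45146 ≈ 212.48, ∠ = arctan(211/25) ≈ 83.24°
pole (s+100): 100 + j211 → |·| = √(100²+211²) = √54521 ≈ 233.5, ∠ = arctan(211/100) ≈ 64.64°
|H| = 5 · 45762 / 49614 ≈ 4.6118
Gain = 20 log₁₀(4.6118) ≈ 13.28 dB
∠H = 165.58° − 147.88° = 17.70°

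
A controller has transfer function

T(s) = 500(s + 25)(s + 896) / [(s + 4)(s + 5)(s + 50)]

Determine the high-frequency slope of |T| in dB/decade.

Each pole contributes −20 dB/decade at high frequency; each zero contributes +20 dB/decade.
Net: 2 zero(s) − 3 pole(s) → -20 dB/decade.

-20 dB/decade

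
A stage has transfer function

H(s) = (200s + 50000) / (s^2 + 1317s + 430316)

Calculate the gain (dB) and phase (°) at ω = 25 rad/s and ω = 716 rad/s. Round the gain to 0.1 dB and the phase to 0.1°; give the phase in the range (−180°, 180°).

ω = 25: -18.7 dB, 1.3°; ω = 716: -15.9 dB, -24.2°

Substitute s = j25:
Numerator: 200(j25) + 50000 = 50000 + j5000
Denominator: (j25)^2 + 1317(j25) + 430316 = 429691 + j32925
|N| = √(50000² + 5000²) ≈ 50249, ∠N ≈ 5.71°
|D| = √(429691² + 32925²) ≈ 4.3095e+05, ∠D ≈ 4.38°
|H| = 50249 / 4.3095e+05 ≈ 0.1166
Gain = 20 log₁₀(0.1166) ≈ -18.67 dB
∠H = 5.71° − 4.38° = 1.33°

Substitute s = j716:
Numerator: 200(j716) + 50000 = 50000 + j143200
Denominator: (j716)^2 + 1317(j716) + 430316 = -82340 + j942972
|N| = √(50000² + 143200²) ≈ 1.5168e+05, ∠N ≈ 70.75°
|D| = √(82340² + 942972²) ≈ 9.4656e+05, ∠D ≈ 94.99°
|H| = 1.5168e+05 / 9.4656e+05 ≈ 0.16024
Gain = 20 log₁₀(0.16024) ≈ -15.90 dB
∠H = 70.75° − 94.99° = -24.24°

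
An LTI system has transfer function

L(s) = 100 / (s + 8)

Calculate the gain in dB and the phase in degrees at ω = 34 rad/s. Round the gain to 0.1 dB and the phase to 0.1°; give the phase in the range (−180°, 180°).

9.1 dB, -76.8°

Substitute s = j34:
Numerator: 100 = 100 + j0
Denominator: (j34) + 8 = 8 + j34
|N| = √(100² + 0²) ≈ 100, ∠N ≈ 0.00°
|D| = √(8² + 34²) ≈ 34.928, ∠D ≈ 76.76°
|L| = 100 / 34.928 ≈ 2.863
Gain = 20 log₁₀(2.863) ≈ 9.14 dB
∠L = 0.00° − 76.76° = -76.76°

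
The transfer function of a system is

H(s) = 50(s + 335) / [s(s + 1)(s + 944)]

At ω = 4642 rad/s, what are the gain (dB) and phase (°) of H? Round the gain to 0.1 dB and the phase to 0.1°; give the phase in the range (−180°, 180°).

-112.8 dB, -172.6°

At s = jω = j4642:
zero (s+335): 335 + j4642 → |·| = √(335²+4642²) = √21660389 ≈ 4654.1, ∠ = arctan(4642/335) ≈ 85.87°
pole (s+1): 1 + j4642 → |·| = √(1²+4642²) = √21548165 ≈ 4642, ∠ = arctan(4642/1) ≈ 89.99°
pole (s+944): 944 + j4642 → |·| = √(944²+4642²) = √22439300 ≈ 4737, ∠ = arctan(4642/944) ≈ 78.51°
pole at origin: |s| = 4642, ∠ = 90.00° (in denominator)
|H| = 50 · 4654.1 / 1.0207e+11 ≈ 2.2799e-06
Gain = 20 log₁₀(2.2799e-06) ≈ -112.84 dB
∠H = 85.87° − 258.50° = -172.63°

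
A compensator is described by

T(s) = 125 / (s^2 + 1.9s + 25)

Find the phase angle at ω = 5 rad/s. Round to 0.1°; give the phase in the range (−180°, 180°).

-90.0°

At s = jω = j5:
quadratic: (j5)² + 1.9·j5 + 25 = 0 + j9.5 → |·| ≈ 9.5, ∠ ≈ 90.00°
∠T = 0.00° − 90.00° = -90.00°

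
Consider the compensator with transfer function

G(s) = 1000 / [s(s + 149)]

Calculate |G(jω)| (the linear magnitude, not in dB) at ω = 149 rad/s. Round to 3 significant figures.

0.0319

At s = jω = j149:
pole (s+149): 149 + j149 → |·| = √(149²+149²) = √44402 ≈ 210.72, ∠ = arctan(149/149) ≈ 45.00°
pole at origin: |s| = 149, ∠ = 90.00° (in denominator)
|G| = 1000 / 31397 ≈ 0.03185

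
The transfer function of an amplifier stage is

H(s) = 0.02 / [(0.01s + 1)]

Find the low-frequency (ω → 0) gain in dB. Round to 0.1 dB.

-34.0 dB

H(0) = 0.02 · 1 / 1 = 0.02
20 log₁₀(0.02) ≈ -33.98 dB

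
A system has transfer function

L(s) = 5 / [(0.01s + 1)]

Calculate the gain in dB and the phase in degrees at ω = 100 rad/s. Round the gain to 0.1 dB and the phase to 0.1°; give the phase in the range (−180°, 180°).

At ω = 100 rad/s:
pole (1 + j100·0.01) = 1 + j1 → |·| ≈ 1.4142, ∠ ≈ 45.00°
|L| = 5 · 1 / (1.4142) ≈ 3.5356
Gain = 20 log₁₀(3.5356) ≈ 10.97 dB
∠L = (0°) − (45.00°) = -45.00°

11.0 dB, -45.0°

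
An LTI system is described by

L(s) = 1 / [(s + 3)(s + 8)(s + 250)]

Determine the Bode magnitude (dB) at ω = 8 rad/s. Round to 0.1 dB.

At s = jω = j8:
pole (s+3): 3 + j8 → |·| = √(3²+8²) = √73 ≈ 8.544, ∠ = arctan(8/3) ≈ 69.44°
pole (s+8): 8 + j8 → |·| = √(8²+8²) = √128 ≈ 11.314, ∠ = arctan(8/8) ≈ 45.00°
pole (s+250): 250 + j8 → |·| = √(250²+8²) = √62564 ≈ 250.13, ∠ = arctan(8/250) ≈ 1.83°
|L| = 1 / 24179 ≈ 4.1358e-05
Gain = 20 log₁₀(4.1358e-05) ≈ -87.67 dB

-87.7 dB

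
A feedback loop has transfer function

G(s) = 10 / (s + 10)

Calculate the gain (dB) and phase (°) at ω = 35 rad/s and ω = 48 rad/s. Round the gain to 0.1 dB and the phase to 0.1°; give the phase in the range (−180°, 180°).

ω = 35: -11.2 dB, -74.1°; ω = 48: -13.8 dB, -78.2°

Substitute s = j35:
Numerator: 10 = 10 + j0
Denominator: (j35) + 10 = 10 + j35
|N| = √(10² + 0²) ≈ 10, ∠N ≈ 0.00°
|D| = √(10² + 35²) ≈ 36.401, ∠D ≈ 74.05°
|G| = 10 / 36.401 ≈ 0.27472
Gain = 20 log₁₀(0.27472) ≈ -11.22 dB
∠G = 0.00° − 74.05° = -74.05°

Substitute s = j48:
Numerator: 10 = 10 + j0
Denominator: (j48) + 10 = 10 + j48
|N| = √(10² + 0²) ≈ 10, ∠N ≈ 0.00°
|D| = √(10² + 48²) ≈ 49.031, ∠D ≈ 78.23°
|G| = 10 / 49.031 ≈ 0.20395
Gain = 20 log₁₀(0.20395) ≈ -13.81 dB
∠G = 0.00° − 78.23° = -78.23°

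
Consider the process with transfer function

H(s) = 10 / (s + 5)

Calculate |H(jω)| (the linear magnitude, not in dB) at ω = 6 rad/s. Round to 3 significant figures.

1.28

At s = jω = j6:
pole (s+5): 5 + j6 → |·| = √(5²+6²) = √61 ≈ 7.8102, ∠ = arctan(6/5) ≈ 50.19°
|H| = 10 / 7.8102 ≈ 1.2804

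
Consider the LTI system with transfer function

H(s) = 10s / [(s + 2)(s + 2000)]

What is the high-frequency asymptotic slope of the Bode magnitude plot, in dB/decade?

-20 dB/decade

Each pole contributes −20 dB/decade at high frequency; each zero contributes +20 dB/decade.
Net: 1 zero(s) − 2 pole(s) → -20 dB/decade.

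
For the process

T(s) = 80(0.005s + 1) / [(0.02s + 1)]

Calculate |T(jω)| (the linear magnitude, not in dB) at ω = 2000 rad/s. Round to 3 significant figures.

20.1

At ω = 2000 rad/s:
zero (1 + j2000·0.005) = 1 + j10 → |·| ≈ 10.05, ∠ ≈ 84.29°
pole (1 + j2000·0.02) = 1 + j40 → |·| ≈ 40.012, ∠ ≈ 88.57°
|T| = 80 · 10.05 / (40.012) ≈ 20.094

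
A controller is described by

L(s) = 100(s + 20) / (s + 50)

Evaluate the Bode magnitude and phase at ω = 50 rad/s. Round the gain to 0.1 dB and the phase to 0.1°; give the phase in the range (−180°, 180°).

At s = jω = j50:
zero (s+20): 20 + j50 → |·| = √(20²+50²) = √2900 ≈ 53.852, ∠ = arctan(50/20) ≈ 68.20°
pole (s+50): 50 + j50 → |·| = √(50²+50²) = √5000 ≈ 70.711, ∠ = arctan(50/50) ≈ 45.00°
|L| = 100 · 53.852 / 70.711 ≈ 76.158
Gain = 20 log₁₀(76.158) ≈ 37.63 dB
∠L = 68.20° − 45.00° = 23.20°

37.6 dB, 23.2°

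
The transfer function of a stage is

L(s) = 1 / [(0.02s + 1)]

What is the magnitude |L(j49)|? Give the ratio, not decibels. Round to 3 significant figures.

At ω = 49 rad/s:
pole (1 + j49·0.02) = 1 + j0.98 → |·| ≈ 1.4001, ∠ ≈ 44.42°
|L| = 1 · 1 / (1.4001) ≈ 0.71423

0.714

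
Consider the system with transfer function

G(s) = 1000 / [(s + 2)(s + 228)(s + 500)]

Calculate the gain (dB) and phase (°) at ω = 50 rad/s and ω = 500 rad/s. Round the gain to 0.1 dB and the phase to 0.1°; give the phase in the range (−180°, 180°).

ω = 50: -75.4 dB, -105.8°; ω = 500: -105.8 dB, 159.7°

At s = jω = j50:
pole (s+2): 2 + j50 → |·| = √(2²+50²) = √2504 ≈ 50.04, ∠ = arctan(50/2) ≈ 87.71°
pole (s+228): 228 + j50 → |·| = √(228²+50²) = √54484 ≈ 233.42, ∠ = arctan(50/228) ≈ 12.37°
pole (s+500): 500 + j50 → |·| = √(500²+50²) = √252500 ≈ 502.49, ∠ = arctan(50/500) ≈ 5.71°
|G| = 1000 / 5.8693e+06 ≈ 0.00017038
Gain = 20 log₁₀(0.00017038) ≈ -75.37 dB
∠G = 0.00° − 105.79° = -105.79°

At s = jω = j500:
pole (s+2): 2 + j500 → |·| = √(2²+500²) = √250004 ≈ 500, ∠ = arctan(500/2) ≈ 89.77°
pole (s+228): 228 + j500 → |·| = √(228²+500²) = √301984 ≈ 549.53, ∠ = arctan(500/228) ≈ 65.49°
pole (s+500): 500 + j500 → |·| = √(500²+500²) = √500000 ≈ 707.11, ∠ = arctan(500/500) ≈ 45.00°
|G| = 1000 / 1.9429e+08 ≈ 5.1469e-06
Gain = 20 log₁₀(5.1469e-06) ≈ -105.77 dB
∠G = 0.00° − 200.26° = -200.26° ≡ 159.74° (principal value)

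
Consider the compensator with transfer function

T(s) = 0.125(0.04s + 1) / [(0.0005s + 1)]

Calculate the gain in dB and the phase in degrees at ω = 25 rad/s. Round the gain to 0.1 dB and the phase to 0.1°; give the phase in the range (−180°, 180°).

-15.1 dB, 44.3°

At ω = 25 rad/s:
zero (1 + j25·0.04) = 1 + j1 → |·| ≈ 1.4142, ∠ ≈ 45.00°
pole (1 + j25·0.0005) = 1 + j0.0125 → |·| ≈ 1.0001, ∠ ≈ 0.72°
|T| = 0.125 · 1.4142 / (1.0001) ≈ 0.17676
Gain = 20 log₁₀(0.17676) ≈ -15.05 dB
∠T = (45.00°) − (0.72°) = 44.28°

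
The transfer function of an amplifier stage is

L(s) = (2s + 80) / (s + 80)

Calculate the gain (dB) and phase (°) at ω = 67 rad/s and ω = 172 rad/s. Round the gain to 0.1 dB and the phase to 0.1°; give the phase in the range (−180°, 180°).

ω = 67: 3.5 dB, 19.2°; ω = 172: 5.4 dB, 11.9°

Substitute s = j67:
Numerator: 2(j67) + 80 = 80 + j134
Denominator: (j67) + 80 = 80 + j67
|N| = √(80² + 134²) ≈ 156.06, ∠N ≈ 59.16°
|D| = √(80² + 67²) ≈ 104.35, ∠D ≈ 39.95°
|L| = 156.06 / 104.35 ≈ 1.4955
Gain = 20 log₁₀(1.4955) ≈ 3.50 dB
∠L = 59.16° − 39.95° = 19.21°

Substitute s = j172:
Numerator: 2(j172) + 80 = 80 + j344
Denominator: (j172) + 80 = 80 + j172
|N| = √(80² + 344²) ≈ 353.18, ∠N ≈ 76.91°
|D| = √(80² + 172²) ≈ 189.69, ∠D ≈ 65.06°
|L| = 353.18 / 189.69 ≈ 1.8619
Gain = 20 log₁₀(1.8619) ≈ 5.40 dB
∠L = 76.91° − 65.06° = 11.85°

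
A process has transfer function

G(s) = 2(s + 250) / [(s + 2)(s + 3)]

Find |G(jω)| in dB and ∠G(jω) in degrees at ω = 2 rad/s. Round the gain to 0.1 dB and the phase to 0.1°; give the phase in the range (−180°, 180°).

33.8 dB, -78.2°

At s = jω = j2:
zero (s+250): 250 + j2 → |·| = √(250²+2²) = √62504 ≈ 250.01, ∠ = arctan(2/250) ≈ 0.46°
pole (s+2): 2 + j2 → |·| = √(2²+2²) = √8 ≈ 2.8284, ∠ = arctan(2/2) ≈ 45.00°
pole (s+3): 3 + j2 → |·| = √(3²+2²) = √13 ≈ 3.6056, ∠ = arctan(2/3) ≈ 33.69°
|G| = 2 · 250.01 / 10.198 ≈ 49.031
Gain = 20 log₁₀(49.031) ≈ 33.81 dB
∠G = 0.46° − 78.69° = -78.23°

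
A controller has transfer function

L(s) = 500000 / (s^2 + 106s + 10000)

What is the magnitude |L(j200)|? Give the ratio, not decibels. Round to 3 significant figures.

13.6

At s = jω = j200:
quadratic: (j200)² + 106·j200 + 10000 = -30000 + j21200 → |·| ≈ 36735, ∠ ≈ 144.75°
|L| = 500000 / 36735 ≈ 13.611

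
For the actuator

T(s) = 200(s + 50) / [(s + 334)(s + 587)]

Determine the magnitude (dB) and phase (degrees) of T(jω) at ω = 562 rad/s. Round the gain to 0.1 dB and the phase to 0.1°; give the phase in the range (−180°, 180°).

At s = jω = j562:
zero (s+50): 50 + j562 → |·| = √(50²+562²) = √318344 ≈ 564.22, ∠ = arctan(562/50) ≈ 84.92°
pole (s+334): 334 + j562 → |·| = √(334²+562²) = √427400 ≈ 653.76, ∠ = arctan(562/334) ≈ 59.28°
pole (s+587): 587 + j562 → |·| = √(587²+562²) = √660413 ≈ 812.66, ∠ = arctan(562/587) ≈ 43.75°
|T| = 200 · 564.22 / 5.3128e+05 ≈ 0.2124
Gain = 20 log₁₀(0.2124) ≈ -13.46 dB
∠T = 84.92° − 103.03° = -18.11°

-13.5 dB, -18.1°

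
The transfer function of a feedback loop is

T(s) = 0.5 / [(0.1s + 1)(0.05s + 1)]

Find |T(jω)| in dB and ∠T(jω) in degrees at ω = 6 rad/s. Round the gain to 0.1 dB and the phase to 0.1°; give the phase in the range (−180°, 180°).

At ω = 6 rad/s:
pole (1 + j6·0.1) = 1 + j0.6 → |·| ≈ 1.1662, ∠ ≈ 30.96°
pole (1 + j6·0.05) = 1 + j0.3 → |·| ≈ 1.044, ∠ ≈ 16.70°
|T| = 0.5 · 1 / (1.1662 · 1.044) ≈ 0.41067
Gain = 20 log₁₀(0.41067) ≈ -7.73 dB
∠T = (0°) − (30.96° + 16.70°) = -47.66°

-7.7 dB, -47.7°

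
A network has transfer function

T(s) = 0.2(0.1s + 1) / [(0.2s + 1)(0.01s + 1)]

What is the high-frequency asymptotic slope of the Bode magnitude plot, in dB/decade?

Each pole contributes −20 dB/decade at high frequency; each zero contributes +20 dB/decade.
Net: 1 zero(s) − 2 pole(s) → -20 dB/decade.

-20 dB/decade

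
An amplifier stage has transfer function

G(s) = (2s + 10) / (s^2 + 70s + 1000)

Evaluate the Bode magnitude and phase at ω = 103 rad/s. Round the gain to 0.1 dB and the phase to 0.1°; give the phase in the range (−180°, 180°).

-35.3 dB, -55.9°

Substitute s = j103:
Numerator: 2(j103) + 10 = 10 + j206
Denominator: (j103)^2 + 70(j103) + 1000 = -9609 + j7210
|N| = √(10² + 206²) ≈ 206.24, ∠N ≈ 87.22°
|D| = √(9609² + 7210²) ≈ 12013, ∠D ≈ 143.12°
|G| = 206.24 / 12013 ≈ 0.017168
Gain = 20 log₁₀(0.017168) ≈ -35.31 dB
∠G = 87.22° − 143.12° = -55.90°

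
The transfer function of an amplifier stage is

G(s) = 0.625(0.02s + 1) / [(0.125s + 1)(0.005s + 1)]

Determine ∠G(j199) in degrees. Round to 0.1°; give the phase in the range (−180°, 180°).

-56.7°

At ω = 199 rad/s:
zero (1 + j199·0.02) = 1 + j3.98 → |·| ≈ 4.1037, ∠ ≈ 75.90°
pole (1 + j199·0.125) = 1 + j24.875 → |·| ≈ 24.895, ∠ ≈ 87.70°
pole (1 + j199·0.005) = 1 + j0.995 → |·| ≈ 1.4107, ∠ ≈ 44.86°
∠G = (75.90°) − (87.70° + 44.86°) = -56.66°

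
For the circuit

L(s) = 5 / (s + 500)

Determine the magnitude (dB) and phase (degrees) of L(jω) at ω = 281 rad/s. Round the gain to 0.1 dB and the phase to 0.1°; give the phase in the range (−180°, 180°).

-41.2 dB, -29.3°

At s = jω = j281:
pole (s+500): 500 + j281 → |·| = √(500²+281²) = √328961 ≈ 573.55, ∠ = arctan(281/500) ≈ 29.34°
|L| = 5 / 573.55 ≈ 0.0087176
Gain = 20 log₁₀(0.0087176) ≈ -41.19 dB
∠L = 0.00° − 29.34° = -29.34°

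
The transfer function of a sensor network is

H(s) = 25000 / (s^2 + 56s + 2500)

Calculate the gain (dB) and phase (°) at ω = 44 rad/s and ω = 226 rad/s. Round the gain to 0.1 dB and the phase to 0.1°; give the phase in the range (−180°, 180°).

At s = jω = j44:
quadratic: (j44)² + 56·j44 + 2500 = 564 + j2464 → |·| ≈ 2527.7, ∠ ≈ 77.11°
|H| = 25000 / 2527.7 ≈ 9.8904
Gain = 20 log₁₀(9.8904) ≈ 19.90 dB
∠H = 0.00° − 77.11° = -77.11°

At s = jω = j226:
quadratic: (j226)² + 56·j226 + 2500 = -48576 + j12656 → |·| ≈ 50198, ∠ ≈ 165.40°
|H| = 25000 / 50198 ≈ 0.49803
Gain = 20 log₁₀(0.49803) ≈ -6.05 dB
∠H = 0.00° − 165.40° = -165.40°

ω = 44: 19.9 dB, -77.1°; ω = 226: -6.1 dB, -165.4°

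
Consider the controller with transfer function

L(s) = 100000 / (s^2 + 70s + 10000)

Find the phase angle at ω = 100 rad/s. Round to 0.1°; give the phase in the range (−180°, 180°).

-90.0°

At s = jω = j100:
quadratic: (j100)² + 70·j100 + 10000 = 0 + j7000 → |·| ≈ 7000, ∠ ≈ 90.00°
∠L = 0.00° − 90.00° = -90.00°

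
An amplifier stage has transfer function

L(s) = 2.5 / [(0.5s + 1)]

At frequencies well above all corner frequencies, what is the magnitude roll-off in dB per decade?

Each pole contributes −20 dB/decade at high frequency; each zero contributes +20 dB/decade.
Net: 0 zero(s) − 1 pole(s) → -20 dB/decade.

-20 dB/decade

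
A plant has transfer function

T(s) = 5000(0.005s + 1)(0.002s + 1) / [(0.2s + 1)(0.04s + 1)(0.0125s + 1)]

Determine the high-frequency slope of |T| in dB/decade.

Each pole contributes −20 dB/decade at high frequency; each zero contributes +20 dB/decade.
Net: 2 zero(s) − 3 pole(s) → -20 dB/decade.

-20 dB/decade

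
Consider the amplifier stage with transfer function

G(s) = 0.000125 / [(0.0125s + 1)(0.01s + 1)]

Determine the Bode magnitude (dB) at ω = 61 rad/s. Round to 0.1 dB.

-81.4 dB

At ω = 61 rad/s:
pole (1 + j61·0.0125) = 1 + j0.7625 → |·| ≈ 1.2575, ∠ ≈ 37.33°
pole (1 + j61·0.01) = 1 + j0.61 → |·| ≈ 1.1714, ∠ ≈ 31.38°
|G| = 0.000125 · 1 / (1.2575 · 1.1714) ≈ 8.4859e-05
Gain = 20 log₁₀(8.4859e-05) ≈ -81.43 dB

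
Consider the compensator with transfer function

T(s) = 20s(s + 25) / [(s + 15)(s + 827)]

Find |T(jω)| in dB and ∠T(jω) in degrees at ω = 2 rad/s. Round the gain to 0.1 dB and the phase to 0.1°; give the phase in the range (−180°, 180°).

At s = jω = j2:
zero (s+25): 25 + j2 → |·| = √(25²+2²) = √629 ≈ 25.08, ∠ = arctan(2/25) ≈ 4.57°
zero at origin: s = j2 → |·| = 2, ∠ = 90.00°
pole (s+15): 15 + j2 → |·| = √(15²+2²) = √229 ≈ 15.133, ∠ = arctan(2/15) ≈ 7.59°
pole (s+827): 827 + j2 → |·| = √(827²+2²) = √683933 ≈ 827, ∠ = arctan(2/827) ≈ 0.14°
|T| = 20 · 50.16 / 12515 ≈ 0.08016
Gain = 20 log₁₀(0.08016) ≈ -21.92 dB
∠T = 94.57° − 7.73° = 86.84°

-21.9 dB, 86.8°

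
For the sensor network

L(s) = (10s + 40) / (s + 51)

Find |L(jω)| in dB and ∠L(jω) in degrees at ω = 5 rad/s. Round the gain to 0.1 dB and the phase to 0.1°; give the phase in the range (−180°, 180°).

Substitute s = j5:
Numerator: 10(j5) + 40 = 40 + j50
Denominator: (j5) + 51 = 51 + j5
|N| = √(40² + 50²) ≈ 64.031, ∠N ≈ 51.34°
|D| = √(51² + 5²) ≈ 51.245, ∠D ≈ 5.60°
|L| = 64.031 / 51.245 ≈ 1.2495
Gain = 20 log₁₀(1.2495) ≈ 1.93 dB
∠L = 51.34° − 5.60° = 45.74°

1.9 dB, 45.7°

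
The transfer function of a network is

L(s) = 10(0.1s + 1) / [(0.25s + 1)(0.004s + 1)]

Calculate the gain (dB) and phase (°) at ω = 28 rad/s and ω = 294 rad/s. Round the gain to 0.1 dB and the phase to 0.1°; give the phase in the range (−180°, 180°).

ω = 28: 12.4 dB, -17.9°; ω = 294: 8.3 dB, -50.8°

At ω = 28 rad/s:
zero (1 + j28·0.1) = 1 + j2.8 → |·| ≈ 2.9732, ∠ ≈ 70.35°
pole (1 + j28·0.25) = 1 + j7 → |·| ≈ 7.0711, ∠ ≈ 81.87°
pole (1 + j28·0.004) = 1 + j0.112 → |·| ≈ 1.0063, ∠ ≈ 6.39°
|L| = 10 · 2.9732 / (7.0711 · 1.0063) ≈ 4.1784
Gain = 20 log₁₀(4.1784) ≈ 12.42 dB
∠L = (70.35°) − (81.87° + 6.39°) = -17.91°

At ω = 294 rad/s:
zero (1 + j294·0.1) = 1 + j29.4 → |·| ≈ 29.417, ∠ ≈ 88.05°
pole (1 + j294·0.25) = 1 + j73.5 → |·| ≈ 73.507, ∠ ≈ 89.22°
pole (1 + j294·0.004) = 1 + j1.176 → |·| ≈ 1.5437, ∠ ≈ 49.62°
|L| = 10 · 29.417 / (73.507 · 1.5437) ≈ 2.5924
Gain = 20 log₁₀(2.5924) ≈ 8.27 dB
∠L = (88.05°) − (89.22° + 49.62°) = -50.79°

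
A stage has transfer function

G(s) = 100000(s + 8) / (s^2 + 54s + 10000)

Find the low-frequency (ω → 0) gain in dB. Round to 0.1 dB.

G(0) = 100000·8 / 10000 = 80
20 log₁₀(80) ≈ 38.06 dB

38.1 dB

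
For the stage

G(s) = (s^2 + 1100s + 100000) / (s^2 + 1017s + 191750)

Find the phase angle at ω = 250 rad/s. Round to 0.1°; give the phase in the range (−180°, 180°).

Substitute s = j250:
Numerator: (j250)^2 + 1100(j250) + 100000 = 37500 + j275000
Denominator: (j250)^2 + 1017(j250) + 191750 = 129250 + j254250
|N| = √(37500² + 275000²) ≈ 2.7755e+05, ∠N ≈ 82.23°
|D| = √(129250² + 254250²) ≈ 2.8522e+05, ∠D ≈ 63.05°
∠G = 82.23° − 63.05° = 19.18°

19.2°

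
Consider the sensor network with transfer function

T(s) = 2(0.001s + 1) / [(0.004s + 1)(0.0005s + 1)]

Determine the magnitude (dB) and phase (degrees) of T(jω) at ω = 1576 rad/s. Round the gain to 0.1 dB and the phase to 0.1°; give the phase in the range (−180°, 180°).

-6.8 dB, -61.6°

At ω = 1576 rad/s:
zero (1 + j1576·0.001) = 1 + j1.576 → |·| ≈ 1.8665, ∠ ≈ 57.60°
pole (1 + j1576·0.004) = 1 + j6.304 → |·| ≈ 6.3828, ∠ ≈ 80.99°
pole (1 + j1576·0.0005) = 1 + j0.788 → |·| ≈ 1.2732, ∠ ≈ 38.24°
|T| = 2 · 1.8665 / (6.3828 · 1.2732) ≈ 0.45936
Gain = 20 log₁₀(0.45936) ≈ -6.76 dB
∠T = (57.60°) − (80.99° + 38.24°) = -61.63°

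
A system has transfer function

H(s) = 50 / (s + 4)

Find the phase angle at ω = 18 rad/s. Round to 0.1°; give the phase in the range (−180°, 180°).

-77.5°

Substitute s = j18:
Numerator: 50 = 50 + j0
Denominator: (j18) + 4 = 4 + j18
|N| = √(50² + 0²) ≈ 50, ∠N ≈ 0.00°
|D| = √(4² + 18²) ≈ 18.439, ∠D ≈ 77.47°
∠H = 0.00° − 77.47° = -77.47°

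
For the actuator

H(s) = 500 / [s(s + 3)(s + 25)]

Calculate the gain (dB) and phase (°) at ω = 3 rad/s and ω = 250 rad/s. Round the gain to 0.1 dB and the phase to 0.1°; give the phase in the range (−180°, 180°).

ω = 3: 3.9 dB, -141.8°; ω = 250: -89.9 dB, 96.4°

At s = jω = j3:
pole (s+3): 3 + j3 → |·| = √(3²+3²) = √18 ≈ 4.2426, ∠ = arctan(3/3) ≈ 45.00°
pole (s+25): 25 + j3 → |·| = √(25²+3²) = √634 ≈ 25.179, ∠ = arctan(3/25) ≈ 6.84°
pole at origin: |s| = 3, ∠ = 90.00° (in denominator)
|H| = 500 / 320.47 ≈ 1.5602
Gain = 20 log₁₀(1.5602) ≈ 3.86 dB
∠H = 0.00° − 141.84° = -141.84°

At s = jω = j250:
pole (s+3): 3 + j250 → |·| = √(3²+250²) = √62509 ≈ 250.02, ∠ = arctan(250/3) ≈ 89.31°
pole (s+25): 25 + j250 → |·| = √(25²+250²) = √63125 ≈ 251.25, ∠ = arctan(250/25) ≈ 84.29°
pole at origin: |s| = 250, ∠ = 90.00° (in denominator)
|H| = 500 / 1.5704e+07 ≈ 3.1839e-05
Gain = 20 log₁₀(3.1839e-05) ≈ -89.94 dB
∠H = 0.00° − 263.60° = -263.60° ≡ 96.40° (principal value)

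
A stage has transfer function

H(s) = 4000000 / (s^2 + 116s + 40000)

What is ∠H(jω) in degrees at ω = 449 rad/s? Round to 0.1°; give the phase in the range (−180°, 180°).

At s = jω = j449:
quadratic: (j449)² + 116·j449 + 40000 = -161601 + j52084 → |·| ≈ 1.6979e+05, ∠ ≈ 162.14°
∠H = 0.00° − 162.14° = -162.14°

-162.1°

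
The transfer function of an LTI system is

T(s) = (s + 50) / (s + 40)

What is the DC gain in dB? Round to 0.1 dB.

T(0) = 50 / 40 = 1.25
20 log₁₀(1.25) ≈ 1.94 dB

1.9 dB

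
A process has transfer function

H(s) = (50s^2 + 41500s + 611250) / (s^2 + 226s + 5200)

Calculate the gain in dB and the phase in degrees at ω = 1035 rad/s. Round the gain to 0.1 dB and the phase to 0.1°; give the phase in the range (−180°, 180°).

Substitute s = j1035:
Numerator: 50(j1035)^2 + 41500(j1035) + 611250 = -52950000 + j42952500
Denominator: (j1035)^2 + 226(j1035) + 5200 = -1066025 + j233910
|N| = √(52950000² + 42952500²) ≈ 6.8181e+07, ∠N ≈ 140.95°
|D| = √(1066025² + 233910²) ≈ 1.0914e+06, ∠D ≈ 167.62°
|H| = 6.8181e+07 / 1.0914e+06 ≈ 62.471
Gain = 20 log₁₀(62.471) ≈ 35.91 dB
∠H = 140.95° − 167.62° = -26.67°

35.9 dB, -26.7°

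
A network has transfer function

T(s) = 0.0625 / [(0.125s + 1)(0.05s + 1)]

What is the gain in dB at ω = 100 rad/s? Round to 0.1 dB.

At ω = 100 rad/s:
pole (1 + j100·0.125) = 1 + j12.5 → |·| ≈ 12.54, ∠ ≈ 85.43°
pole (1 + j100·0.05) = 1 + j5 → |·| ≈ 5.099, ∠ ≈ 78.69°
|T| = 0.0625 · 1 / (12.54 · 5.099) ≈ 0.00097746
Gain = 20 log₁₀(0.00097746) ≈ -60.20 dB

-60.2 dB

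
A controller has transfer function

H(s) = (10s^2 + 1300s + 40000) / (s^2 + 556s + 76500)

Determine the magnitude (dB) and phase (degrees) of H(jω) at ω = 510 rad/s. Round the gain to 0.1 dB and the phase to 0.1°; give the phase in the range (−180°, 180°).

17.9 dB, 42.6°

Substitute s = j510:
Numerator: 10(j510)^2 + 1300(j510) + 40000 = -2561000 + j663000
Denominator: (j510)^2 + 556(j510) + 76500 = -183600 + j283560
|N| = √(2561000² + 663000²) ≈ 2.6454e+06, ∠N ≈ 165.49°
|D| = √(183600² + 283560²) ≈ 3.3781e+05, ∠D ≈ 122.92°
|H| = 2.6454e+06 / 3.3781e+05 ≈ 7.831
Gain = 20 log₁₀(7.831) ≈ 17.88 dB
∠H = 165.49° − 122.92° = 42.57°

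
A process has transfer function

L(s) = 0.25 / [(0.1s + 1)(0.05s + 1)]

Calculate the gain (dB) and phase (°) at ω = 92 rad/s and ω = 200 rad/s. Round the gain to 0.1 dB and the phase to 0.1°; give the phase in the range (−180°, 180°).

ω = 92: -44.8 dB, -161.5°; ω = 200: -58.1 dB, -171.4°

At ω = 92 rad/s:
pole (1 + j92·0.1) = 1 + j9.2 → |·| ≈ 9.2542, ∠ ≈ 83.80°
pole (1 + j92·0.05) = 1 + j4.6 → |·| ≈ 4.7074, ∠ ≈ 77.74°
|L| = 0.25 · 1 / (9.2542 · 4.7074) ≈ 0.0057388
Gain = 20 log₁₀(0.0057388) ≈ -44.82 dB
∠L = (0°) − (83.80° + 77.74°) = -161.54°

At ω = 200 rad/s:
pole (1 + j200·0.1) = 1 + j20 → |·| ≈ 20.025, ∠ ≈ 87.14°
pole (1 + j200·0.05) = 1 + j10 → |·| ≈ 10.05, ∠ ≈ 84.29°
|L| = 0.25 · 1 / (20.025 · 10.05) ≈ 0.0012422
Gain = 20 log₁₀(0.0012422) ≈ -58.12 dB
∠L = (0°) − (87.14° + 84.29°) = -171.43°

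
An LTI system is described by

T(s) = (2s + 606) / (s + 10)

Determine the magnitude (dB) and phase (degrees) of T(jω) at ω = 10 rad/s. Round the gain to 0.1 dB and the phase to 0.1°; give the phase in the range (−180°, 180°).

Substitute s = j10:
Numerator: 2(j10) + 606 = 606 + j20
Denominator: (j10) + 10 = 10 + j10
|N| = √(606² + 20²) ≈ 606.33, ∠N ≈ 1.89°
|D| = √(10² + 10²) ≈ 14.142, ∠D ≈ 45.00°
|T| = 606.33 / 14.142 ≈ 42.874
Gain = 20 log₁₀(42.874) ≈ 32.64 dB
∠T = 1.89° − 45.00° = -43.11°

32.6 dB, -43.1°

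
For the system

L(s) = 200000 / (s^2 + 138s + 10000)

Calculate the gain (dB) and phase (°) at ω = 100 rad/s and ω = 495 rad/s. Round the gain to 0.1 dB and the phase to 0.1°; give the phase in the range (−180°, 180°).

At s = jω = j100:
quadratic: (j100)² + 138·j100 + 10000 = 0 + j13800 → |·| ≈ 13800, ∠ ≈ 90.00°
|L| = 200000 / 13800 ≈ 14.493
Gain = 20 log₁₀(14.493) ≈ 23.22 dB
∠L = 0.00° − 90.00° = -90.00°

At s = jω = j495:
quadratic: (j495)² + 138·j495 + 10000 = -235025 + j68310 → |·| ≈ 2.4475e+05, ∠ ≈ 163.79°
|L| = 200000 / 2.4475e+05 ≈ 0.81716
Gain = 20 log₁₀(0.81716) ≈ -1.75 dB
∠L = 0.00° − 163.79° = -163.79°

ω = 100: 23.2 dB, -90.0°; ω = 495: -1.8 dB, -163.8°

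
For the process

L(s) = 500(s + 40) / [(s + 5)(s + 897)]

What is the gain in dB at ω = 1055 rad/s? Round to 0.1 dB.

-8.8 dB

At s = jω = j1055:
zero (s+40): 40 + j1055 → |·| = √(40²+1055²) = √1114625 ≈ 1055.8, ∠ = arctan(1055/40) ≈ 87.83°
pole (s+5): 5 + j1055 → |·| = √(5²+1055²) = √1113050 ≈ 1055, ∠ = arctan(1055/5) ≈ 89.73°
pole (s+897): 897 + j1055 → |·| = √(897²+1055²) = √1917634 ≈ 1384.8, ∠ = arctan(1055/897) ≈ 49.63°
|L| = 500 · 1055.8 / 1.461e+06 ≈ 0.36133
Gain = 20 log₁₀(0.36133) ≈ -8.84 dB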